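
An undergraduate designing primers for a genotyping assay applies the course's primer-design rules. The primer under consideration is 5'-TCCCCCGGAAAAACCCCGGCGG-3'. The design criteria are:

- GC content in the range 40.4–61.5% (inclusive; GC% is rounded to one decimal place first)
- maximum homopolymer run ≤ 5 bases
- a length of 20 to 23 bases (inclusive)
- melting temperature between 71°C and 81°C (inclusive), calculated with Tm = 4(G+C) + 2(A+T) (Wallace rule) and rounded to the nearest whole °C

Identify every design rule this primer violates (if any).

Base counts: A=5, T=1, G=6, C=10 (length 22).
GC content: GC 16/22 = 72.7%, outside 40.4–61.5% ✗
homopolymer run: longest run = 5 ✓
length: length 22 ✓
Tm: Tm = 2·6 + 4·16 = 76°C ✓

Fails: GC content.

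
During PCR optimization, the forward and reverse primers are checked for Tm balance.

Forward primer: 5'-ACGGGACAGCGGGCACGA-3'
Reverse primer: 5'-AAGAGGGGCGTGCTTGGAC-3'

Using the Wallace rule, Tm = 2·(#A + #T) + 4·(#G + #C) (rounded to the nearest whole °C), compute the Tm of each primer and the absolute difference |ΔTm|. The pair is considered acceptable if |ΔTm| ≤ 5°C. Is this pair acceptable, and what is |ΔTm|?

|ΔTm| = 0°C; the pair is acceptable.

Forward: A=5 T=0 G=8 C=5 → Tm = 2·5 + 4·13 = 62°C.
Reverse: A=4 T=3 G=9 C=3 → Tm = 2·7 + 4·12 = 62°C.
|ΔTm| = |62 − 62| = 0°C, ≤ 5°C.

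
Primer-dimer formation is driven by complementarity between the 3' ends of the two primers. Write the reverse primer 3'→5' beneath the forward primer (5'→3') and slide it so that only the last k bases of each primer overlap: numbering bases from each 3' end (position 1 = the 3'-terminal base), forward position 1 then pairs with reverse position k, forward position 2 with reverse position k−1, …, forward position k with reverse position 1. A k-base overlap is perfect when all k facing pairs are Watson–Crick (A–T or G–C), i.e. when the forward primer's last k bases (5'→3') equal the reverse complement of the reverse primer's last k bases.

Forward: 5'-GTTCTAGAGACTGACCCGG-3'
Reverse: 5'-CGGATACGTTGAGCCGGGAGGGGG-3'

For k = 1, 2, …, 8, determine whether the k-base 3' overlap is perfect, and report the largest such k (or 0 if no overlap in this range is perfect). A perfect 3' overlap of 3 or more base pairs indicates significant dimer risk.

Last 8 bases (5'→3') — forward …TGACCCGG, reverse …GGAGGGGG.
Reverse complement of the reverse primer's last 8 bases: CCCCCTCC; its first k bases are the reverse complement of the reverse primer's last k bases, so a perfect k-base overlap needs the forward primer's last k bases to equal them.
Comparing (forward last k vs required): k=1: G vs C ✗; k=2: GG vs CC ✗; k=3: CGG vs CCC ✗; k=4: CCGG vs CCCC ✗; k=5: CCCGG vs CCCCC ✗; k=6: ACCCGG vs CCCCCT ✗; k=7: GACCCGG vs CCCCCTC ✗; k=8: TGACCCGG vs CCCCCTCC ✗.
No overlap length from 1 to 8 is perfect, so the longest perfect 3' overlap is 0.

Longest perfect overlap: 0 complementary base pairs; below the dimer-risk threshold (threshold 3).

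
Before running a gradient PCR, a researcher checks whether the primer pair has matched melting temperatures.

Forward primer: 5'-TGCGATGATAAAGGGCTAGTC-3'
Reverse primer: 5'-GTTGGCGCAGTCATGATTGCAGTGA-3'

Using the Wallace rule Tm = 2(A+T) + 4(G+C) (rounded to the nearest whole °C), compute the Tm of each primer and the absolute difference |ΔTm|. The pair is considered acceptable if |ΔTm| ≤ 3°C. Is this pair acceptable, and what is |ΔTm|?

Forward: A=6 T=5 G=7 C=3 → Tm = 2·11 + 4·10 = 62°C.
Reverse: A=5 T=7 G=9 C=4 → Tm = 2·12 + 4·13 = 76°C.
|ΔTm| = |62 − 76| = 14°C, > 3°C.

|ΔTm| = 14°C; the pair is not acceptable.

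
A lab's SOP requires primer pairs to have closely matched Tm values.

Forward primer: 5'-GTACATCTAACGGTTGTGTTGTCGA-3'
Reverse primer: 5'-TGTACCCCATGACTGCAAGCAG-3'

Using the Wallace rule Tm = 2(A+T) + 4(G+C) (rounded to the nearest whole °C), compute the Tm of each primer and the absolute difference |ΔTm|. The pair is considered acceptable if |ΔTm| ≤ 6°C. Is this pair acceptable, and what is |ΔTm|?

Forward: A=5 T=9 G=7 C=4 → Tm = 2·14 + 4·11 = 72°C.
Reverse: A=6 T=4 G=5 C=7 → Tm = 2·10 + 4·12 = 68°C.
|ΔTm| = |72 − 68| = 4°C, ≤ 6°C.

|ΔTm| = 4°C; the pair is acceptable.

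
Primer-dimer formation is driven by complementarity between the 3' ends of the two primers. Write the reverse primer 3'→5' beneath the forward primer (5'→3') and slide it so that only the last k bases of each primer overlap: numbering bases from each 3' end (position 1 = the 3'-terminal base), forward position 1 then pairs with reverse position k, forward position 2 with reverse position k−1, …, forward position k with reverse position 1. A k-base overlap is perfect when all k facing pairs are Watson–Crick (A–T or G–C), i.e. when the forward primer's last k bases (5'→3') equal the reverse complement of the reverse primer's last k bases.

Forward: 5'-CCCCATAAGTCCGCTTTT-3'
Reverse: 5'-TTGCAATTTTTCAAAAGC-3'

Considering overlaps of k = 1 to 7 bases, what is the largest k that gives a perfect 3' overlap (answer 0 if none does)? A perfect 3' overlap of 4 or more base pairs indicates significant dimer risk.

Longest perfect overlap: 6 complementary base pairs; significant dimer risk (threshold 4).

Last 7 bases (5'→3') — forward …CGCTTTT, reverse …CAAAAGC.
Reverse complement of the reverse primer's last 7 bases: GCTTTTG; its first k bases are the reverse complement of the reverse primer's last k bases, so a perfect k-base overlap needs the forward primer's last k bases to equal them.
Comparing (forward last k vs required): k=1: T vs G ✗; k=2: TT vs GC ✗; k=3: TTT vs GCT ✗; k=4: TTTT vs GCTT ✗; k=5: CTTTT vs GCTTT ✗; k=6: GCTTTT vs GCTTTT ✓; k=7: CGCTTTT vs GCTTTTG ✗.
Only k = 6 is perfect, so the longest perfect 3' overlap is 6.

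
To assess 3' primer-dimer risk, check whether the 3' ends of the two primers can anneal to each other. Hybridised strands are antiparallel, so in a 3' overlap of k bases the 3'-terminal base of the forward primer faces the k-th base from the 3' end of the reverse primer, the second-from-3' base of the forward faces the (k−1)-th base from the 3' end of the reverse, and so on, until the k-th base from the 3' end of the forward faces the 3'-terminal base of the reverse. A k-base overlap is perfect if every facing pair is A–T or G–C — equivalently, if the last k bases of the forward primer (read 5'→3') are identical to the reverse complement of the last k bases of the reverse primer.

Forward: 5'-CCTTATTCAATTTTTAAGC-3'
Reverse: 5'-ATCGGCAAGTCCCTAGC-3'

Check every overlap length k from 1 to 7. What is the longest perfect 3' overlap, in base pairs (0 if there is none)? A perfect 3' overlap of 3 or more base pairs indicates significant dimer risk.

Longest perfect overlap: 2 complementary base pairs; below the dimer-risk threshold (threshold 3).

Last 7 bases (5'→3') — forward …TTTAAGC, reverse …CCCTAGC.
Reverse complement of the reverse primer's last 7 bases: GCTAGGG; its first k bases are the reverse complement of the reverse primer's last k bases, so a perfect k-base overlap needs the forward primer's last k bases to equal them.
Comparing (forward last k vs required): k=1: C vs G ✗; k=2: GC vs GC ✓; k=3: AGC vs GCT ✗; k=4: AAGC vs GCTA ✗; k=5: TAAGC vs GCTAG ✗; k=6: TTAAGC vs GCTAGG ✗; k=7: TTTAAGC vs GCTAGGG ✗.
Only k = 2 is perfect, so the longest perfect 3' overlap is 2.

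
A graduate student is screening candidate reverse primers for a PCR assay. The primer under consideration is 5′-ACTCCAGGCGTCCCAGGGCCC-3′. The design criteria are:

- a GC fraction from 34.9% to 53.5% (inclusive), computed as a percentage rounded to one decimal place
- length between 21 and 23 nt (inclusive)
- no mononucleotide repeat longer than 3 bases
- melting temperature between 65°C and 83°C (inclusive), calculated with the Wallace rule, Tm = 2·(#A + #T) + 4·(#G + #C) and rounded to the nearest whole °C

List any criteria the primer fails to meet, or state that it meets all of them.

Base counts: A=3, T=2, G=6, C=10 (length 21).
GC content: GC 16/21 = 76.2%, outside 34.9–53.5% ✗
length: length 21 ✓
homopolymer run: longest run = 3 ✓
Tm: Tm = 2·5 + 4·16 = 74°C ✓

Fails: GC content.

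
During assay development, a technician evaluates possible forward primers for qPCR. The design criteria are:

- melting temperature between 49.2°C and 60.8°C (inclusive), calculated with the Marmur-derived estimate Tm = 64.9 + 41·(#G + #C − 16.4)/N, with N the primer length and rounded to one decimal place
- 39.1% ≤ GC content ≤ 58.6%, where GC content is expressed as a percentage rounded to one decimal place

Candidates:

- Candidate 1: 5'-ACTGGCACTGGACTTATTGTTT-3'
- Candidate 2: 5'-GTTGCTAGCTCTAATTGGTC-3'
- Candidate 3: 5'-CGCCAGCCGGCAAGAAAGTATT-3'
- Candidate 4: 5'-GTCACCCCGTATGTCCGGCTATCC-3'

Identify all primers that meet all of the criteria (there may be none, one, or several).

Candidate 1 (22 nt, A=4 T=9 G=5 C=4): Tm = 64.9 + 41·(9 − 16.4)/22 = 51.1°C ✓; GC 9/22 = 40.9% ✓ — passes.
Candidate 2 (20 nt, A=3 T=8 G=5 C=4): Tm = 64.9 + 41·(9 − 16.4)/20 = 49.7°C ✓; GC 9/20 = 45.0% ✓ — passes.
Candidate 3 (22 nt, A=7 T=3 G=6 C=6): Tm = 64.9 + 41·(12 − 16.4)/22 = 56.7°C ✓; GC 12/22 = 54.5% ✓ — passes.
Candidate 4 (24 nt, A=3 T=6 G=5 C=10): Tm = 64.9 + 41·(15 − 16.4)/24 = 62.5°C, outside 49.2–60.8°C ✗; GC 15/24 = 62.5%, outside 39.1–58.6% ✗ — fails.

Candidate 1, Candidate 2 and Candidate 3.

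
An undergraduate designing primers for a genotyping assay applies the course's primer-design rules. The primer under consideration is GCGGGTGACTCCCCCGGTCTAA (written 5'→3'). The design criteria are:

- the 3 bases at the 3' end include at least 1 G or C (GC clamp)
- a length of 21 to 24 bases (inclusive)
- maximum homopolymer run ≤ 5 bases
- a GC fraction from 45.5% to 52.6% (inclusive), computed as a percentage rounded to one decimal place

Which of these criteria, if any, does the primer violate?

Fails: GC clamp, GC content.

Base counts: A=3, T=4, G=7, C=8 (length 22).
GC clamp: 3' end TAA has 0 G/C, need ≥1 ✗
length: length 22 ✓
homopolymer run: longest run = 5 ✓
GC content: GC 15/22 = 68.2%, outside 45.5–52.6% ✗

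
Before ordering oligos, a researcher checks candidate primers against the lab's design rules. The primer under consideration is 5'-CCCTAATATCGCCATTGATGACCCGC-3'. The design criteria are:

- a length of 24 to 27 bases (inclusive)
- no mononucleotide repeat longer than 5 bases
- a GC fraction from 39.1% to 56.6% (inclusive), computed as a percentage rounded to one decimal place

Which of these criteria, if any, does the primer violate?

Base counts: A=6, T=6, G=4, C=10 (length 26).
length: length 26 ✓
homopolymer run: longest run = 3 ✓
GC content: GC 14/26 = 53.8% ✓

Meets all criteria.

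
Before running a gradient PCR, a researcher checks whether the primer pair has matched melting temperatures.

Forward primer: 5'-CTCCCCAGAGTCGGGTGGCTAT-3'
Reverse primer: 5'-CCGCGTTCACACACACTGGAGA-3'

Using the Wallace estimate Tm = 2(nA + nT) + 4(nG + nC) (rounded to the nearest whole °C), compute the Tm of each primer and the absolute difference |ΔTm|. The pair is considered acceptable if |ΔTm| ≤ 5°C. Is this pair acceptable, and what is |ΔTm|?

Forward: A=3 T=5 G=7 C=7 → Tm = 2·8 + 4·14 = 72°C.
Reverse: A=6 T=3 G=5 C=8 → Tm = 2·9 + 4·13 = 70°C.
|ΔTm| = |72 − 70| = 2°C, ≤ 5°C.

|ΔTm| = 2°C; the pair is acceptable.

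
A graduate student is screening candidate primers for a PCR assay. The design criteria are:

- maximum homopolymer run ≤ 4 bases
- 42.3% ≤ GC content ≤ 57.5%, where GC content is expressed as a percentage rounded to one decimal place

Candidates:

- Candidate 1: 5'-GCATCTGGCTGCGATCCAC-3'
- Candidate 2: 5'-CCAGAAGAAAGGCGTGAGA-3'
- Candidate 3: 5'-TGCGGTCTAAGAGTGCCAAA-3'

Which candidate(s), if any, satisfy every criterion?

Candidate 1 (19 nt, A=3 T=4 G=5 C=7): longest run = 2 ✓; GC 12/19 = 63.2%, outside 42.3–57.5% ✗ — fails.
Candidate 2 (19 nt, A=8 T=1 G=7 C=3): longest run = 3 ✓; GC 10/19 = 52.6% ✓ — passes.
Candidate 3 (20 nt, A=6 T=4 G=6 C=4): longest run = 3 ✓; GC 10/20 = 50.0% ✓ — passes.

Candidate 2 and Candidate 3.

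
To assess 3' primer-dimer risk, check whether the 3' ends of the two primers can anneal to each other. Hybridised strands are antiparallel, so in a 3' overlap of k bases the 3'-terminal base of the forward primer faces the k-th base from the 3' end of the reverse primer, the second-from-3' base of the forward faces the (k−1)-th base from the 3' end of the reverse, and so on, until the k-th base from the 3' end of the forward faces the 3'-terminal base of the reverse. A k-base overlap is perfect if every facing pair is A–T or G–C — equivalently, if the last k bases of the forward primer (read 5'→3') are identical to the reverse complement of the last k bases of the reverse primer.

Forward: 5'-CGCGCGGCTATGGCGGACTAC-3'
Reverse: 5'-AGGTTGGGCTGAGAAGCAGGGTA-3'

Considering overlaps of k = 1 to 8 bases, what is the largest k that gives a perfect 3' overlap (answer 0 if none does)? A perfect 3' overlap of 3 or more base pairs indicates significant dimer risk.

Longest perfect overlap: 3 complementary base pairs; significant dimer risk (threshold 3).

Last 8 bases (5'→3') — forward …CGGACTAC, reverse …GCAGGGTA.
Reverse complement of the reverse primer's last 8 bases: TACCCTGC; its first k bases are the reverse complement of the reverse primer's last k bases, so a perfect k-base overlap needs the forward primer's last k bases to equal them.
Comparing (forward last k vs required): k=1: C vs T ✗; k=2: AC vs TA ✗; k=3: TAC vs TAC ✓; k=4: CTAC vs TACC ✗; k=5: ACTAC vs TACCC ✗; k=6: GACTAC vs TACCCT ✗; k=7: GGACTAC vs TACCCTG ✗; k=8: CGGACTAC vs TACCCTGC ✗.
Only k = 3 is perfect, so the longest perfect 3' overlap is 3.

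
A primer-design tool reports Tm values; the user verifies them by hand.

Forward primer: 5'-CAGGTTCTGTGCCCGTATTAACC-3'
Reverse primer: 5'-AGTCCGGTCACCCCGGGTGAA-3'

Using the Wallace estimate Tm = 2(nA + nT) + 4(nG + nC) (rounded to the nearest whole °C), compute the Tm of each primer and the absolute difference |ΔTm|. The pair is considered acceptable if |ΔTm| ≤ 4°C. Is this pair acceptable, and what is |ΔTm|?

|ΔTm| = 0°C; the pair is acceptable.

Forward: A=4 T=7 G=5 C=7 → Tm = 2·11 + 4·12 = 70°C.
Reverse: A=4 T=3 G=7 C=7 → Tm = 2·7 + 4·14 = 70°C.
|ΔTm| = |70 − 70| = 0°C, ≤ 4°C.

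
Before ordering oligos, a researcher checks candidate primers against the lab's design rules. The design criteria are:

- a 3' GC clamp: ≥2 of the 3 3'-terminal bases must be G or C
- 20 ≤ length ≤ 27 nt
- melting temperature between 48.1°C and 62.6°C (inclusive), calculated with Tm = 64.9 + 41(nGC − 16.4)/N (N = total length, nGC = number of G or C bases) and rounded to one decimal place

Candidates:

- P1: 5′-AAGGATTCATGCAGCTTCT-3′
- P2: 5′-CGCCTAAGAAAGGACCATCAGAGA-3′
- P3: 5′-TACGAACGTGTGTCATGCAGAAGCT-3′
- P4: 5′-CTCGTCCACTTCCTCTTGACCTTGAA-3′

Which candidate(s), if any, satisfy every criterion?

P1 (19 nt, A=5 T=6 G=4 C=4): 3' end TCT has 1 G/C, need ≥2 ✗; length 19, outside 20–27 ✗; Tm = 64.9 + 41·(8 − 16.4)/19 = 46.8°C, outside 48.1–62.6°C ✗ — fails.
P2 (24 nt, A=10 T=2 G=6 C=6): 3' end AGA has 1 G/C, need ≥2 ✗; length 24 ✓; Tm = 64.9 + 41·(12 − 16.4)/24 = 57.4°C ✓ — fails.
P3 (25 nt, A=7 T=6 G=7 C=5): 3' end GCT has 2 G/C ✓; length 25 ✓; Tm = 64.9 + 41·(12 − 16.4)/25 = 57.7°C ✓ — passes.
P4 (26 nt, A=4 T=9 G=3 C=10): 3' end GAA has 1 G/C, need ≥2 ✗; length 26 ✓; Tm = 64.9 + 41·(13 − 16.4)/26 = 59.5°C ✓ — fails.

P3 only.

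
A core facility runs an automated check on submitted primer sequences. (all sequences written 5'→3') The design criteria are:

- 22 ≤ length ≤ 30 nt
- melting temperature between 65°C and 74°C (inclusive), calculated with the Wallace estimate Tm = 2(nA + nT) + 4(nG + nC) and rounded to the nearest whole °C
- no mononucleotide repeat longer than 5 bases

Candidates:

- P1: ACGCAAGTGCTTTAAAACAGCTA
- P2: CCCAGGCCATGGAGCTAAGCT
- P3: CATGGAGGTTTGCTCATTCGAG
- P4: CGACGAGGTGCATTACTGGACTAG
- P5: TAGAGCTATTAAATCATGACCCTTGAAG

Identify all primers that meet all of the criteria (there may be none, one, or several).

P3 and P4.

P1 (23 nt, A=9 T=5 G=4 C=5): length 23 ✓; Tm = 2·14 + 4·9 = 64°C, outside 65–74°C ✗; longest run = 4 ✓ — fails.
P2 (21 nt, A=5 T=3 G=6 C=7): length 21, outside 22–30 ✗; Tm = 2·8 + 4·13 = 68°C ✓; longest run = 3 ✓ — fails.
P3 (22 nt, A=4 T=7 G=7 C=4): length 22 ✓; Tm = 2·11 + 4·11 = 66°C ✓; longest run = 3 ✓ — passes.
P4 (24 nt, A=6 T=5 G=8 C=5): length 24 ✓; Tm = 2·11 + 4·13 = 74°C ✓; longest run = 2 ✓ — passes.
P5 (28 nt, A=10 T=8 G=5 C=5): length 28 ✓; Tm = 2·18 + 4·10 = 76°C, outside 65–74°C ✗; longest run = 3 ✓ — fails.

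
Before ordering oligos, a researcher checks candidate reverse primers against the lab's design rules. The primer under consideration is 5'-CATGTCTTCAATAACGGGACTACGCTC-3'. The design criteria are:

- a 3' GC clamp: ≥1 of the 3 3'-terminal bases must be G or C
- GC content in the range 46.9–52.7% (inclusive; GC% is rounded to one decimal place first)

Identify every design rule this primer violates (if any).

Base counts: A=7, T=7, G=5, C=8 (length 27).
GC clamp: 3' end CTC has 2 G/C ✓
GC content: GC 13/27 = 48.1% ✓

Meets all criteria.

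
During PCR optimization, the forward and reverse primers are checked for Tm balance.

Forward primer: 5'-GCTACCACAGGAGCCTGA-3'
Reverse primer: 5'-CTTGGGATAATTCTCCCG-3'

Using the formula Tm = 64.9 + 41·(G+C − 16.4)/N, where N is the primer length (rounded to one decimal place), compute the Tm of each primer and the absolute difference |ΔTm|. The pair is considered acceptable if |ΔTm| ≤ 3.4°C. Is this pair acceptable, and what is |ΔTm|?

Forward: G+C = 11, N = 18 → Tm = 64.9 + 41·(11 − 16.4)/18 = 52.6°C.
Reverse: G+C = 9, N = 18 → Tm = 64.9 + 41·(9 − 16.4)/18 = 48.0°C.
|ΔTm| = |52.6 − 48.0| = 4.6°C, > 3.4°C.

|ΔTm| = 4.6°C; the pair is not acceptable.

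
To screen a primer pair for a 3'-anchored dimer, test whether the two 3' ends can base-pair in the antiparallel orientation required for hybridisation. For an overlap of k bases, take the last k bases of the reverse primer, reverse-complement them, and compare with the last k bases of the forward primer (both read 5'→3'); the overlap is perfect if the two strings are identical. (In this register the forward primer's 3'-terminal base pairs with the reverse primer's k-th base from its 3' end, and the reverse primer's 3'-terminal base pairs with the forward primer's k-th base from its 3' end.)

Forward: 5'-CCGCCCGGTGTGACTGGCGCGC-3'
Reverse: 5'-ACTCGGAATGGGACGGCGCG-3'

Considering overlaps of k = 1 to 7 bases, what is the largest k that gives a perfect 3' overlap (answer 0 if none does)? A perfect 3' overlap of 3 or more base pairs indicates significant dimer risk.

Last 7 bases (5'→3') — forward …GGCGCGC, reverse …CGGCGCG.
Reverse complement of the reverse primer's last 7 bases: CGCGCCG; its first k bases are the reverse complement of the reverse primer's last k bases, so a perfect k-base overlap needs the forward primer's last k bases to equal them.
Comparing (forward last k vs required): k=1: C vs C ✓; k=2: GC vs CG ✗; k=3: CGC vs CGC ✓; k=4: GCGC vs CGCG ✗; k=5: CGCGC vs CGCGC ✓; k=6: GCGCGC vs CGCGCC ✗; k=7: GGCGCGC vs CGCGCCG ✗.
Perfect overlaps at k = 1, 3, 5; the largest is 5.

Longest perfect overlap: 5 complementary base pairs; significant dimer risk (threshold 3).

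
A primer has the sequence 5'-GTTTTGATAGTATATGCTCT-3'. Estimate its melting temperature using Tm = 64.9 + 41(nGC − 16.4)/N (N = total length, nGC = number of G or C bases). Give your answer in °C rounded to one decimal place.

43.6°C

Base counts: A=4, T=10, G=4, C=2; G+C = 6, N = 20.
Tm = 64.9 + 41·(6 − 16.4)/20 = 64.9 + -426.40/20 = 43.6°C.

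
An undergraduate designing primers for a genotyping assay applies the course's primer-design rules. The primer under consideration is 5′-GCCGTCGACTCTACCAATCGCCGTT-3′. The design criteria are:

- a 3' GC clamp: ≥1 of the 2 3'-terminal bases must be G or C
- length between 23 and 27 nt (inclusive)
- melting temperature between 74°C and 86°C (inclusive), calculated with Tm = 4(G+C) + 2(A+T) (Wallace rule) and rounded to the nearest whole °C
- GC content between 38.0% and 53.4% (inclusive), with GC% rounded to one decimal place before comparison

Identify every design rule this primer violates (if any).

Base counts: A=4, T=6, G=5, C=10 (length 25).
GC clamp: 3' end TT has 0 G/C, need ≥1 ✗
length: length 25 ✓
Tm: Tm = 2·10 + 4·15 = 80°C ✓
GC content: GC 15/25 = 60.0%, outside 38.0–53.4% ✗

Fails: GC clamp, GC content.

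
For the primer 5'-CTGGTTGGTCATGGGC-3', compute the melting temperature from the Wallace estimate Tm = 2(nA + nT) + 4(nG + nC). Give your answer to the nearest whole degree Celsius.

Base counts: A=1, T=5, G=7, C=3 (length 16).
Tm = 2·(1+5) + 4·(7+3) = 2·6 + 4·10 = 12 + 40 = 52°C.

52°C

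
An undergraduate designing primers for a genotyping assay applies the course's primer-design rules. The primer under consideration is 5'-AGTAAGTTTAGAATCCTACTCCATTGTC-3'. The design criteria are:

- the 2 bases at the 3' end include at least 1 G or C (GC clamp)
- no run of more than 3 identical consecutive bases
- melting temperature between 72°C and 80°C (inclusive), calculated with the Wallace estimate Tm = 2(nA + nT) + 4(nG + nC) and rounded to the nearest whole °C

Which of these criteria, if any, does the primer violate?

Meets all criteria.

Base counts: A=8, T=10, G=4, C=6 (length 28).
GC clamp: 3' end TC has 1 G/C ✓
homopolymer run: longest run = 3 ✓
Tm: Tm = 2·18 + 4·10 = 76°C ✓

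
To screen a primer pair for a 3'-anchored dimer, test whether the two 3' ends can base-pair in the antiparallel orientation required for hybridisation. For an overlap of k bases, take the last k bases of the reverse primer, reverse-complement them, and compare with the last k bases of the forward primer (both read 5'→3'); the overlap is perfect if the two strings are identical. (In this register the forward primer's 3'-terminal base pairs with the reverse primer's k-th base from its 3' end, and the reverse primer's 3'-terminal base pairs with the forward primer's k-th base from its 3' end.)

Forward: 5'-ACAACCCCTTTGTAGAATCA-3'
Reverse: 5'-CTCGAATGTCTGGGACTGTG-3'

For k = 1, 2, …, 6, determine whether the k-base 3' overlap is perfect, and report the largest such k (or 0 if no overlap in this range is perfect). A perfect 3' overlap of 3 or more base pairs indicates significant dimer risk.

Last 6 bases (5'→3') — forward …GAATCA, reverse …ACTGTG.
Reverse complement of the reverse primer's last 6 bases: CACAGT; its first k bases are the reverse complement of the reverse primer's last k bases, so a perfect k-base overlap needs the forward primer's last k bases to equal them.
Comparing (forward last k vs required): k=1: A vs C ✗; k=2: CA vs CA ✓; k=3: TCA vs CAC ✗; k=4: ATCA vs CACA ✗; k=5: AATCA vs CACAG ✗; k=6: GAATCA vs CACAGT ✗.
Only k = 2 is perfect, so the longest perfect 3' overlap is 2.

Longest perfect overlap: 2 complementary base pairs; below the dimer-risk threshold (threshold 3).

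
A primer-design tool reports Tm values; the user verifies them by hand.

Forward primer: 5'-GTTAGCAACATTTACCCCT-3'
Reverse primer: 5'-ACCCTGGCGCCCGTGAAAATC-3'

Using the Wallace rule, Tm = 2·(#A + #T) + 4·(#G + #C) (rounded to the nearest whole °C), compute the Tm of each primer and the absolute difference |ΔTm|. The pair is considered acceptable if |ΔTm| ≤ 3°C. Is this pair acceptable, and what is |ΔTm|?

|ΔTm| = 14°C; the pair is not acceptable.

Forward: A=5 T=6 G=2 C=6 → Tm = 2·11 + 4·8 = 54°C.
Reverse: A=5 T=3 G=5 C=8 → Tm = 2·8 + 4·13 = 68°C.
|ΔTm| = |54 − 68| = 14°C, > 3°C.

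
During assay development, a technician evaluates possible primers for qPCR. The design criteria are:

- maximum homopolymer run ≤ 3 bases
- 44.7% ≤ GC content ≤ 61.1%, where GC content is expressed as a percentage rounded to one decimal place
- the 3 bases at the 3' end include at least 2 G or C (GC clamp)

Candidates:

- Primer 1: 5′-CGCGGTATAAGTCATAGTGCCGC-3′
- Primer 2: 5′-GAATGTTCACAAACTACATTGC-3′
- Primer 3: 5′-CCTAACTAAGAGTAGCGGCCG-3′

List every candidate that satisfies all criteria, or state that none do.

Primer 1 (23 nt, A=5 T=5 G=7 C=6): longest run = 2 ✓; GC 13/23 = 56.5% ✓; 3' end CGC has 3 G/C ✓ — passes.
Primer 2 (22 nt, A=8 T=6 G=3 C=5): longest run = 3 ✓; GC 8/22 = 36.4%, outside 44.7–61.1% ✗; 3' end TGC has 2 G/C ✓ — fails.
Primer 3 (21 nt, A=6 T=3 G=6 C=6): longest run = 2 ✓; GC 12/21 = 57.1% ✓; 3' end CCG has 3 G/C ✓ — passes.

Primer 1 and Primer 3.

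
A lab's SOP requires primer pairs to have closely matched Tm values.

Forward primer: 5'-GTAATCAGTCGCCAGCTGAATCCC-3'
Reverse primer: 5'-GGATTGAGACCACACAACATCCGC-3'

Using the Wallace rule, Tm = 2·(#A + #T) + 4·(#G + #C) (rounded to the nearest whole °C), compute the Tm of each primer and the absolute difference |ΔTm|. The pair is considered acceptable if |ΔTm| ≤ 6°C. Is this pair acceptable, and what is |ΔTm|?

|ΔTm| = 0°C; the pair is acceptable.

Forward: A=6 T=5 G=5 C=8 → Tm = 2·11 + 4·13 = 74°C.
Reverse: A=8 T=3 G=5 C=8 → Tm = 2·11 + 4·13 = 74°C.
|ΔTm| = |74 − 74| = 0°C, ≤ 6°C.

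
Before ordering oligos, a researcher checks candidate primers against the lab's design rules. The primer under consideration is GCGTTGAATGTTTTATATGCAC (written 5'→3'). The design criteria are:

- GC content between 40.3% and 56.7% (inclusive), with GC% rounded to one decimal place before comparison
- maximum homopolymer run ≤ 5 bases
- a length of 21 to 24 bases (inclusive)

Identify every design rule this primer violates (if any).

Base counts: A=5, T=9, G=5, C=3 (length 22).
GC content: GC 8/22 = 36.4%, outside 40.3–56.7% ✗
homopolymer run: longest run = 4 ✓
length: length 22 ✓

Fails: GC content.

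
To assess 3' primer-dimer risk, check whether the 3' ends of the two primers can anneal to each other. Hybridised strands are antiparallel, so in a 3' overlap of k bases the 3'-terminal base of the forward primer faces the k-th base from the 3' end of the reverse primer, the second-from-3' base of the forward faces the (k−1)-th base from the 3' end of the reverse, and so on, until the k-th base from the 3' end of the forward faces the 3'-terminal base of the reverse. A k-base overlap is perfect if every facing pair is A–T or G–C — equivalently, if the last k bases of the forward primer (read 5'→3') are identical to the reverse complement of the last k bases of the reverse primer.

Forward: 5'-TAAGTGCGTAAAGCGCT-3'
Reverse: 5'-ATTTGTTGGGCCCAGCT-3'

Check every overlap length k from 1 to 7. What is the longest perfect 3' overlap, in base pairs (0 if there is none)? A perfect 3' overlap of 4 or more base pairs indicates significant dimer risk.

Longest perfect overlap: 0 complementary base pairs; below the dimer-risk threshold (threshold 4).

Last 7 bases (5'→3') — forward …AAGCGCT, reverse …CCCAGCT.
Reverse complement of the reverse primer's last 7 bases: AGCTGGG; its first k bases are the reverse complement of the reverse primer's last k bases, so a perfect k-base overlap needs the forward primer's last k bases to equal them.
Comparing (forward last k vs required): k=1: T vs A ✗; k=2: CT vs AG ✗; k=3: GCT vs AGC ✗; k=4: CGCT vs AGCT ✗; k=5: GCGCT vs AGCTG ✗; k=6: AGCGCT vs AGCTGG ✗; k=7: AAGCGCT vs AGCTGGG ✗.
No overlap length from 1 to 7 is perfect, so the longest perfect 3' overlap is 0.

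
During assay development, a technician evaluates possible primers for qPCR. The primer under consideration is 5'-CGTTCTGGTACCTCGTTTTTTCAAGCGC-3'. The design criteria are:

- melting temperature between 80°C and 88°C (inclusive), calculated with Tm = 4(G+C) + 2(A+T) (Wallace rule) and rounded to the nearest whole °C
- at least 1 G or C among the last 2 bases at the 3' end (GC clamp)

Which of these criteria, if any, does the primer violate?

Meets all criteria.

Base counts: A=3, T=11, G=6, C=8 (length 28).
Tm: Tm = 2·14 + 4·14 = 84°C ✓
GC clamp: 3' end GC has 2 G/C ✓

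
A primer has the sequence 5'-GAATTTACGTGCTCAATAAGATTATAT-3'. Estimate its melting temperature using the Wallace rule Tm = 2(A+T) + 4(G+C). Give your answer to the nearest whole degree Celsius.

68°C

Base counts: A=10, T=10, G=4, C=3 (length 27).
Tm = 2·(10+10) + 4·(4+3) = 2·20 + 4·7 = 40 + 28 = 68°C.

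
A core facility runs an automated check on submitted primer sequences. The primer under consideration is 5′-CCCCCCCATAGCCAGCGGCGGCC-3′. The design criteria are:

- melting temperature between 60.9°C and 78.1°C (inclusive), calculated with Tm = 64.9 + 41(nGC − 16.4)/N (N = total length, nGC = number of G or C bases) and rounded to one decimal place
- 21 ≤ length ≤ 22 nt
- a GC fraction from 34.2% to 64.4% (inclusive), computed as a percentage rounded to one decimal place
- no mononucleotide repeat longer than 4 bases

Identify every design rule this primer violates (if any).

Fails: length, GC content, homopolymer run.

Base counts: A=3, T=1, G=6, C=13 (length 23).
Tm: Tm = 64.9 + 41·(19 − 16.4)/23 = 69.5°C ✓
length: length 23, outside 21–22 ✗
GC content: GC 19/23 = 82.6%, outside 34.2–64.4% ✗
homopolymer run: longest run = 7, exceeds 4 ✗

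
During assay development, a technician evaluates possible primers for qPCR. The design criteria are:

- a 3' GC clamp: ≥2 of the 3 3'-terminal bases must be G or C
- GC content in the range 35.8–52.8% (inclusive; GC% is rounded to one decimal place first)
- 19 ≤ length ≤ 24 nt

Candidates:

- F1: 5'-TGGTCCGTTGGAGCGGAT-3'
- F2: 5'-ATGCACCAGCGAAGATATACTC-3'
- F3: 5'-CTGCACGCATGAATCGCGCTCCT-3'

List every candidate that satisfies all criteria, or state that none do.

F1 (18 nt, A=2 T=5 G=8 C=3): 3' end GAT has 1 G/C, need ≥2 ✗; GC 11/18 = 61.1%, outside 35.8–52.8% ✗; length 18, outside 19–24 ✗ — fails.
F2 (22 nt, A=8 T=4 G=4 C=6): 3' end CTC has 2 G/C ✓; GC 10/22 = 45.5% ✓; length 22 ✓ — passes.
F3 (23 nt, A=4 T=5 G=5 C=9): 3' end CCT has 2 G/C ✓; GC 14/23 = 60.9%, outside 35.8–52.8% ✗; length 23 ✓ — fails.

F2 only.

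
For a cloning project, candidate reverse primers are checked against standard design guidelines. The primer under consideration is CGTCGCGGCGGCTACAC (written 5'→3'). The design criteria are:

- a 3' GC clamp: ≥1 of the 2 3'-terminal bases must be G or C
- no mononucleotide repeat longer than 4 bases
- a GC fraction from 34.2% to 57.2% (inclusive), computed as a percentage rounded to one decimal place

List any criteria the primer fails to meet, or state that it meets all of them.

Base counts: A=2, T=2, G=6, C=7 (length 17).
GC clamp: 3' end AC has 1 G/C ✓
homopolymer run: longest run = 2 ✓
GC content: GC 13/17 = 76.5%, outside 34.2–57.2% ✗

Fails: GC content.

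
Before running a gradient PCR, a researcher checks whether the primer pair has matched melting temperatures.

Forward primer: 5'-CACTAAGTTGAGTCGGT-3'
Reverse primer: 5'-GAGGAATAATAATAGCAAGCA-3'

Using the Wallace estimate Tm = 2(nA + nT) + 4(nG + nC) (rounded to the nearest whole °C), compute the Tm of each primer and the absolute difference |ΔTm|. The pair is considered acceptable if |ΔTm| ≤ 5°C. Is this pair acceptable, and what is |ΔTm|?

Forward: A=4 T=5 G=5 C=3 → Tm = 2·9 + 4·8 = 50°C.
Reverse: A=11 T=3 G=5 C=2 → Tm = 2·14 + 4·7 = 56°C.
|ΔTm| = |50 − 56| = 6°C, > 5°C.

|ΔTm| = 6°C; the pair is not acceptable.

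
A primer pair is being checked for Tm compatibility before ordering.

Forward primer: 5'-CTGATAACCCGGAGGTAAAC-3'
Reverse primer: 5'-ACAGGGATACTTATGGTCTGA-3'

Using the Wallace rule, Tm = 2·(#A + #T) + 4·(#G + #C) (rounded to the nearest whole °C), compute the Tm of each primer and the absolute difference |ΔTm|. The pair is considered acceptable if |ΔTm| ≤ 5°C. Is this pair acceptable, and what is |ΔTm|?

|ΔTm| = 0°C; the pair is acceptable.

Forward: A=7 T=3 G=5 C=5 → Tm = 2·10 + 4·10 = 60°C.
Reverse: A=6 T=6 G=6 C=3 → Tm = 2·12 + 4·9 = 60°C.
|ΔTm| = |60 − 60| = 0°C, ≤ 5°C.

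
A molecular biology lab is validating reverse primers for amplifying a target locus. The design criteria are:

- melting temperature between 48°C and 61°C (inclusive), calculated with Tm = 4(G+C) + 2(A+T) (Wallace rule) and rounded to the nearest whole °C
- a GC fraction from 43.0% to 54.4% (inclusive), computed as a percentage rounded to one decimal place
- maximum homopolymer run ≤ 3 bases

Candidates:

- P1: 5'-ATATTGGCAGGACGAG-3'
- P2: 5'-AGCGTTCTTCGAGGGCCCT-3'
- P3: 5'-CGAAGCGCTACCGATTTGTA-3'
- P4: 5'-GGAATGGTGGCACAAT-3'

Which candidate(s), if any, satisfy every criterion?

P1, P3 and P4.

P1 (16 nt, A=5 T=3 G=6 C=2): Tm = 2·8 + 4·8 = 48°C ✓; GC 8/16 = 50.0% ✓; longest run = 2 ✓ — passes.
P2 (19 nt, A=2 T=5 G=6 C=6): Tm = 2·7 + 4·12 = 62°C, outside 48–61°C ✗; GC 12/19 = 63.2%, outside 43.0–54.4% ✗; longest run = 3 ✓ — fails.
P3 (20 nt, A=5 T=5 G=5 C=5): Tm = 2·10 + 4·10 = 60°C ✓; GC 10/20 = 50.0% ✓; longest run = 3 ✓ — passes.
P4 (16 nt, A=5 T=3 G=6 C=2): Tm = 2·8 + 4·8 = 48°C ✓; GC 8/16 = 50.0% ✓; longest run = 2 ✓ — passes.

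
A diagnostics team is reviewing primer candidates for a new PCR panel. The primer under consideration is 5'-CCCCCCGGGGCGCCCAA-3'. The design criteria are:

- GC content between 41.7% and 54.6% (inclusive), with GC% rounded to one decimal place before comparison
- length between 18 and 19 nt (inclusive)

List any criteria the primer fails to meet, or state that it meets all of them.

Fails: GC content, length.

Base counts: A=2, T=0, G=5, C=10 (length 17).
GC content: GC 15/17 = 88.2%, outside 41.7–54.6% ✗
length: length 17, outside 18–19 ✗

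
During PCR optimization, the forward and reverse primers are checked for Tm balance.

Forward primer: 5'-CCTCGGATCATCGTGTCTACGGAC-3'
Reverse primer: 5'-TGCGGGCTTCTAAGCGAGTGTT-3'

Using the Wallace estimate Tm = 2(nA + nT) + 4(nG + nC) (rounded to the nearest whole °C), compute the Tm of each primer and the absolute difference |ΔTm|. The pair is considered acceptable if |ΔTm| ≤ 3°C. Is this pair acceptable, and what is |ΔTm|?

|ΔTm| = 8°C; the pair is not acceptable.

Forward: A=4 T=6 G=6 C=8 → Tm = 2·10 + 4·14 = 76°C.
Reverse: A=3 T=7 G=8 C=4 → Tm = 2·10 + 4·12 = 68°C.
|ΔTm| = |76 − 68| = 8°C, > 3°C.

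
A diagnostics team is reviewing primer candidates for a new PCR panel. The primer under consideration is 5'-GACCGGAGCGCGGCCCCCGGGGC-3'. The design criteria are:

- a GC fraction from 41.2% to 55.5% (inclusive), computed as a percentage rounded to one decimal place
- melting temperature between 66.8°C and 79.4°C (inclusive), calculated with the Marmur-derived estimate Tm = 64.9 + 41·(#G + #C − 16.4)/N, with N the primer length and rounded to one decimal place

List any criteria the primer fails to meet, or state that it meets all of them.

Fails: GC content.

Base counts: A=2, T=0, G=11, C=10 (length 23).
GC content: GC 21/23 = 91.3%, outside 41.2–55.5% ✗
Tm: Tm = 64.9 + 41·(21 − 16.4)/23 = 73.1°C ✓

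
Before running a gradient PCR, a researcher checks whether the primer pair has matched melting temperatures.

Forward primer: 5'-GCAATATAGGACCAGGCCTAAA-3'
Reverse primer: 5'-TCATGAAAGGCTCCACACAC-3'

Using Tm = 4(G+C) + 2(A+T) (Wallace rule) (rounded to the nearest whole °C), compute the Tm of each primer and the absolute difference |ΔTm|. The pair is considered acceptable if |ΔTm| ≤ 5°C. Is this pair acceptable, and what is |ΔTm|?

Forward: A=9 T=3 G=5 C=5 → Tm = 2·12 + 4·10 = 64°C.
Reverse: A=7 T=3 G=3 C=7 → Tm = 2·10 + 4·10 = 60°C.
|ΔTm| = |64 − 60| = 4°C, ≤ 5°C.

|ΔTm| = 4°C; the pair is acceptable.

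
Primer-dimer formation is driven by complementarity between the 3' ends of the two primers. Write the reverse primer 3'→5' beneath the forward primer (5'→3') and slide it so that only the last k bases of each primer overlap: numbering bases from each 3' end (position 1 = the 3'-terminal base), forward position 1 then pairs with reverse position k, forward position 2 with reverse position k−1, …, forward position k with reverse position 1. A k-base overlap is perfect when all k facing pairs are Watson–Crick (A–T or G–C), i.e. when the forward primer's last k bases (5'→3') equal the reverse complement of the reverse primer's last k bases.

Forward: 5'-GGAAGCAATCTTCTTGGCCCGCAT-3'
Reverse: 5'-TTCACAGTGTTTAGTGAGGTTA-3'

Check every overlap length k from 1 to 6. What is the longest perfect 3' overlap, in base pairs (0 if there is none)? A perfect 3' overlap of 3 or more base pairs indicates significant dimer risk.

Last 6 bases (5'→3') — forward …CCGCAT, reverse …AGGTTA.
Reverse complement of the reverse primer's last 6 bases: TAACCT; its first k bases are the reverse complement of the reverse primer's last k bases, so a perfect k-base overlap needs the forward primer's last k bases to equal them.
Comparing (forward last k vs required): k=1: T vs T ✓; k=2: AT vs TA ✗; k=3: CAT vs TAA ✗; k=4: GCAT vs TAAC ✗; k=5: CGCAT vs TAACC ✗; k=6: CCGCAT vs TAACCT ✗.
Only k = 1 is perfect, so the longest perfect 3' overlap is 1.

Longest perfect overlap: 1 complementary base pair; below the dimer-risk threshold (threshold 3).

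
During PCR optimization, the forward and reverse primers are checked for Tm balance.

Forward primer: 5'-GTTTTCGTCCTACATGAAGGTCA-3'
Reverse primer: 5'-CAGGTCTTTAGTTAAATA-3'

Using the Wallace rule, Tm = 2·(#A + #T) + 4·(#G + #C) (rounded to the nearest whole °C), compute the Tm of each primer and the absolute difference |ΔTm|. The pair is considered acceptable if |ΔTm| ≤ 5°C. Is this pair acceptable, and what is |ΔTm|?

Forward: A=5 T=8 G=5 C=5 → Tm = 2·13 + 4·10 = 66°C.
Reverse: A=6 T=7 G=3 C=2 → Tm = 2·13 + 4·5 = 46°C.
|ΔTm| = |66 − 46| = 20°C, > 5°C.

|ΔTm| = 20°C; the pair is not acceptable.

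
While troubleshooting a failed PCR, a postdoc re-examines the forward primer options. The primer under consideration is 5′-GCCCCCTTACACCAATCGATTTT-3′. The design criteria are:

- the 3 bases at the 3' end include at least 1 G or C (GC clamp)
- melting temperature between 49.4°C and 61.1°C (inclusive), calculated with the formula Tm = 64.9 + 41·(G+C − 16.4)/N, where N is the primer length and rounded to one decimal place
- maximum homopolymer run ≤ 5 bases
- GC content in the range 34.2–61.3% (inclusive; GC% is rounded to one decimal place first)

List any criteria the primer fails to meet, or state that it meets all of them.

Base counts: A=5, T=7, G=2, C=9 (length 23).
GC clamp: 3' end TTT has 0 G/C, need ≥1 ✗
Tm: Tm = 64.9 + 41·(11 − 16.4)/23 = 55.3°C ✓
homopolymer run: longest run = 5 ✓
GC content: GC 11/23 = 47.8% ✓

Fails: GC clamp.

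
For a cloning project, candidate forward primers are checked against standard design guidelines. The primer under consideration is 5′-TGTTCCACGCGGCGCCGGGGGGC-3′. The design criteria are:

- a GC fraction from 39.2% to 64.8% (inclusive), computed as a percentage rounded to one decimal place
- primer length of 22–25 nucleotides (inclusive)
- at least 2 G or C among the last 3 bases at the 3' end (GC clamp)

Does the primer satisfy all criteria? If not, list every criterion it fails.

Fails: GC content.

Base counts: A=1, T=3, G=11, C=8 (length 23).
GC content: GC 19/23 = 82.6%, outside 39.2–64.8% ✗
length: length 23 ✓
GC clamp: 3' end GGC has 3 G/C ✓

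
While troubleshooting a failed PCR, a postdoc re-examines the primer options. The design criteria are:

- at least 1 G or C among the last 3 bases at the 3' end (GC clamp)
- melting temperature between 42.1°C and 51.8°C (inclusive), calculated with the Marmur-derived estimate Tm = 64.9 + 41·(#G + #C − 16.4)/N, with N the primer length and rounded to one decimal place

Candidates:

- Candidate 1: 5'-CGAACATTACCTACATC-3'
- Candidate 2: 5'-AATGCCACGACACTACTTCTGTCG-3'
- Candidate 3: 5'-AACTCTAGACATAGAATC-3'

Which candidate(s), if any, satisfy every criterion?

Candidate 1 only.

Candidate 1 (17 nt, A=6 T=4 G=1 C=6): 3' end ATC has 1 G/C ✓; Tm = 64.9 + 41·(7 − 16.4)/17 = 42.2°C ✓ — passes.
Candidate 2 (24 nt, A=6 T=6 G=4 C=8): 3' end TCG has 2 G/C ✓; Tm = 64.9 + 41·(12 − 16.4)/24 = 57.4°C, outside 42.1–51.8°C ✗ — fails.
Candidate 3 (18 nt, A=8 T=4 G=2 C=4): 3' end ATC has 1 G/C ✓; Tm = 64.9 + 41·(6 − 16.4)/18 = 41.2°C, outside 42.1–51.8°C ✗ — fails.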